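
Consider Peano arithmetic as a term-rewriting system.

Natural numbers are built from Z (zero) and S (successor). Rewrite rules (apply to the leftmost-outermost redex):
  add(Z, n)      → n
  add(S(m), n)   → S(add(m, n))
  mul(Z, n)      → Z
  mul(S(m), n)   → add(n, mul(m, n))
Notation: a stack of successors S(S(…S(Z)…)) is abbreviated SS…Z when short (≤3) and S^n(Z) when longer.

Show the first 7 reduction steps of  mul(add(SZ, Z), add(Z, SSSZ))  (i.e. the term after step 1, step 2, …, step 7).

  start: mul(add(SZ, Z), add(Z, SSSZ))
  [1] mul(S(add(Z, Z)), add(Z, SSSZ))
  [2] add(add(Z, SSSZ), mul(add(Z, Z), add(Z, SSSZ)))
  [3] add(SSSZ, mul(add(Z, Z), add(Z, SSSZ)))
  [4] S(add(SSZ, mul(add(Z, Z), add(Z, SSSZ))))
  [5] S(S(add(SZ, mul(add(Z, Z), add(Z, SSSZ)))))
  [6] S(S(S(add(Z, mul(add(Z, Z), add(Z, SSSZ))))))
  [7] S(S(S(mul(add(Z, Z), add(Z, SSSZ)))))

Answer: after 7 steps: S(S(S(mul(add(Z, Z), add(Z, SSSZ)))))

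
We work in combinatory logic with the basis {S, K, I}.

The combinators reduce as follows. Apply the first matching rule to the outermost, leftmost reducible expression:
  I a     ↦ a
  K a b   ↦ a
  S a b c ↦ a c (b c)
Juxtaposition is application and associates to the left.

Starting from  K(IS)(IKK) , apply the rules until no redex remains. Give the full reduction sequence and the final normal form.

  start: K(IS)(IKK)
  step 1: IS
  step 2: S

Answer: normal form = S  (in 2 steps)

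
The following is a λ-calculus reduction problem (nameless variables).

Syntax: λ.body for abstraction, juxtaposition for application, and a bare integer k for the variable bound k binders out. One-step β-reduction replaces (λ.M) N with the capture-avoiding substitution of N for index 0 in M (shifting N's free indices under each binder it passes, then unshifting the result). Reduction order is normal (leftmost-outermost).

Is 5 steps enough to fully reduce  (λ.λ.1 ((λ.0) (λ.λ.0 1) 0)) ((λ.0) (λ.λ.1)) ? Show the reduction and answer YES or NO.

  start: (λ.λ.1 ((λ.0) (λ.λ.0 1) 0)) ((λ.0) (λ.λ.1))
  →1  λ.(λ.0) (λ.λ.1) ((λ.0) (λ.λ.0 1) 0)
  →2  λ.(λ.λ.1) ((λ.0) (λ.λ.0 1) 0)
  →3  λ.λ.(λ.0) (λ.λ.0 1) 1
  →4  λ.λ.(λ.λ.0 1) 1
  →5  λ.λ.λ.0 2

Answer: YES — reaches normal form λ.λ.λ.0 2 in 5 ≤ 5 steps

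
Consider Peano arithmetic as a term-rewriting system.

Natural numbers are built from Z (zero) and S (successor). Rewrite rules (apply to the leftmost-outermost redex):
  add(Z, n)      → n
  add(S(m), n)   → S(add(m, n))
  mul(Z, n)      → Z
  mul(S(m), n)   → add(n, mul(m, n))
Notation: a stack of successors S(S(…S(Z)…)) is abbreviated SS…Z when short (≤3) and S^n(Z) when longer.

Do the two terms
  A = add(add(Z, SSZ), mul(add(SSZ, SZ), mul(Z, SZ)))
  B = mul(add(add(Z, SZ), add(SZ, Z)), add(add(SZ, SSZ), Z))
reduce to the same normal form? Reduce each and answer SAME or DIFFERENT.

Answer: DIFFERENT — A ⇓ SSZ, B ⇓ S^6(Z)

Working:
Term A:
  start: add(add(Z, SSZ), mul(add(SSZ, SZ), mul(Z, SZ)))
  step 1: add(SSZ, mul(add(SSZ, SZ), mul(Z, SZ)))
  step 2: S(add(SZ, mul(add(SSZ, SZ), mul(Z, SZ))))
  step 3: S(S(add(Z, mul(add(SSZ, SZ), mul(Z, SZ)))))
  step 4: S(S(mul(add(SSZ, SZ), mul(Z, SZ))))
  step 5: S(S(mul(S(add(SZ, SZ)), mul(Z, SZ))))
  step 6: S(S(add(mul(Z, SZ), mul(add(SZ, SZ), mul(Z, SZ)))))
  step 7: S(S(add(Z, mul(add(SZ, SZ), mul(Z, SZ)))))
  step 8: S(S(mul(add(SZ, SZ), mul(Z, SZ))))
  step 9: S(S(mul(S(add(Z, SZ)), mul(Z, SZ))))
  step 10: S(S(add(mul(Z, SZ), mul(add(Z, SZ), mul(Z, SZ)))))
  step 11: S(S(add(Z, mul(add(Z, SZ), mul(Z, SZ)))))
  step 12: S(S(mul(add(Z, SZ), mul(Z, SZ))))
  step 13: S(S(mul(SZ, mul(Z, SZ))))
  step 14: S(S(add(mul(Z, SZ), mul(Z, mul(Z, SZ)))))
  step 15: S(S(add(Z, mul(Z, mul(Z, SZ)))))
  step 16: S(S(mul(Z, mul(Z, SZ))))
  step 17: SSZ

Term B:
  start: mul(add(add(Z, SZ), add(SZ, Z)), add(add(SZ, SSZ), Z))
  step 1: mul(add(SZ, add(SZ, Z)), add(add(SZ, SSZ), Z))
  step 2: mul(S(add(Z, add(SZ, Z))), add(add(SZ, SSZ), Z))
  step 3: add(add(add(SZ, SSZ), Z), mul(add(Z, add(SZ, Z)), add(add(SZ, SSZ), Z)))
  step 4: add(add(S(add(Z, SSZ)), Z), mul(add(Z, add(SZ, Z)), add(add(SZ, SSZ), Z)))
  step 5: add(S(add(add(Z, SSZ), Z)), mul(add(Z, add(SZ, Z)), add(add(SZ, SSZ), Z)))
  step 6: S(add(add(add(Z, SSZ), Z), mul(add(Z, add(SZ, Z)), add(add(SZ, SSZ), Z))))
  step 7: S(add(add(SSZ, Z), mul(add(Z, add(SZ, Z)), add(add(SZ, SSZ), Z))))
  step 8: S(add(S(add(SZ, Z)), mul(add(Z, add(SZ, Z)), add(add(SZ, SSZ), Z))))
  step 9: S(S(add(add(SZ, Z), mul(add(Z, add(SZ, Z)), add(add(SZ, SSZ), Z)))))
  step 10: S(S(add(S(add(Z, Z)), mul(add(Z, add(SZ, Z)), add(add(SZ, SSZ), Z)))))
  step 11: S(S(S(add(add(Z, Z), mul(add(Z, add(SZ, Z)), add(add(SZ, SSZ), Z))))))
  step 12: S(S(S(add(Z, mul(add(Z, add(SZ, Z)), add(add(SZ, SSZ), Z))))))
  step 13: S(S(S(mul(add(Z, add(SZ, Z)), add(add(SZ, SSZ), Z)))))
  step 14: S(S(S(mul(add(SZ, Z), add(add(SZ, SSZ), Z)))))
  step 15: S(S(S(mul(S(add(Z, Z)), add(add(SZ, SSZ), Z)))))
  step 16: S(S(S(add(add(add(SZ, SSZ), Z), mul(add(Z, Z), add(add(SZ, SSZ), Z))))))
  step 17: S(S(S(add(add(S(add(Z, SSZ)), Z), mul(add(Z, Z), add(add(SZ, SSZ), Z))))))
  step 18: S(S(S(add(S(add(add(Z, SSZ), Z)), mul(add(Z, Z), add(add(SZ, SSZ), Z))))))
  step 19: S(S(S(S(add(add(add(Z, SSZ), Z), mul(add(Z, Z), add(add(SZ, SSZ), Z)))))))
  step 20: S(S(S(S(add(add(SSZ, Z), mul(add(Z, Z), add(add(SZ, SSZ), Z)))))))
  step 21: S(S(S(S(add(S(add(SZ, Z)), mul(add(Z, Z), add(add(SZ, SSZ), Z)))))))
  step 22: S(S(S(S(S(add(add(SZ, Z), mul(add(Z, Z), add(add(SZ, SSZ), Z))))))))
  step 23: S(S(S(S(S(add(S(add(Z, Z)), mul(add(Z, Z), add(add(SZ, SSZ), Z))))))))
  step 24: S(S(S(S(S(S(add(add(Z, Z), mul(add(Z, Z), add(add(SZ, SSZ), Z)))))))))
  step 25: S(S(S(S(S(S(add(Z, mul(add(Z, Z), add(add(SZ, SSZ), Z)))))))))
  step 26: S(S(S(S(S(S(mul(add(Z, Z), add(add(SZ, SSZ), Z))))))))
  step 27: S(S(S(S(S(S(mul(Z, add(add(SZ, SSZ), Z))))))))
  step 28: S^6(Z)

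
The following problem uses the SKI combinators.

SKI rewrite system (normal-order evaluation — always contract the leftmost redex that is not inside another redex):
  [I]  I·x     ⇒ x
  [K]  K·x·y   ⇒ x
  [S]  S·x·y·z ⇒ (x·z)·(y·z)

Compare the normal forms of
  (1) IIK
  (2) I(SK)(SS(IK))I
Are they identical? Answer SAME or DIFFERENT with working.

Answer: DIFFERENT — A ⇓ K, B ⇓ I

Reduction:
Term A:
  start: IIK
  →1  IK
  →2  K

Term B:
  start: I(SK)(SS(IK))I
  →1  SK(SS(IK))I
  →2  KI(SS(IK)I)
  →3  I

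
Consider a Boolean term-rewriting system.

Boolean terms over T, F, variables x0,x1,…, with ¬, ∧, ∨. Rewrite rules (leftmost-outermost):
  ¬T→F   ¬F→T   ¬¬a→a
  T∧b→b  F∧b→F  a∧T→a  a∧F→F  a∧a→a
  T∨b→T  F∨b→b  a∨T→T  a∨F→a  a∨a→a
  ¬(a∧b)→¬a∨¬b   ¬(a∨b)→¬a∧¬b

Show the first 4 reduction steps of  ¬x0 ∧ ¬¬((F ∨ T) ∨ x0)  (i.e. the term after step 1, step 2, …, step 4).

Answer: after 4 steps: ¬x0

Derivation:
  start: ¬x0 ∧ ¬¬((F ∨ T) ∨ x0)
  step 1: ¬x0 ∧ ((F ∨ T) ∨ x0)
  step 2: ¬x0 ∧ (T ∨ x0)
  step 3: ¬x0 ∧ T
  step 4: ¬x0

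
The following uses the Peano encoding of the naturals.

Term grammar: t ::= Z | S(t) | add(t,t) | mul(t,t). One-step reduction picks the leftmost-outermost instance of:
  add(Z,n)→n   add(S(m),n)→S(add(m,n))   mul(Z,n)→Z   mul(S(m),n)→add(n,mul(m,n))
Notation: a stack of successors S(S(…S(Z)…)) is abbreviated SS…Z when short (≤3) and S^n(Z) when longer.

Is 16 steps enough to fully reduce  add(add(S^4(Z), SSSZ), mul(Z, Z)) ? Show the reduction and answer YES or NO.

Answer: YES — reaches normal form S^7(Z) in 14 ≤ 16 steps

Working:
  start: add(add(S^4(Z), SSSZ), mul(Z, Z))
  [1] add(S(add(SSSZ, SSSZ)), mul(Z, Z))
  [2] S(add(add(SSSZ, SSSZ), mul(Z, Z)))
  [3] S(add(S(add(SSZ, SSSZ)), mul(Z, Z)))
  [4] S(S(add(add(SSZ, SSSZ), mul(Z, Z))))
  [5] S(S(add(S(add(SZ, SSSZ)), mul(Z, Z))))
  [6] S(S(S(add(add(SZ, SSSZ), mul(Z, Z)))))
  [7] S(S(S(add(S(add(Z, SSSZ)), mul(Z, Z)))))
  [8] S(S(S(S(add(add(Z, SSSZ), mul(Z, Z))))))
  [9] S(S(S(S(add(SSSZ, mul(Z, Z))))))
  [10] S(S(S(S(S(add(SSZ, mul(Z, Z)))))))
  [11] S(S(S(S(S(S(add(SZ, mul(Z, Z))))))))
  [12] S(S(S(S(S(S(S(add(Z, mul(Z, Z)))))))))
  [13] S(S(S(S(S(S(S(mul(Z, Z))))))))
  [14] S^7(Z)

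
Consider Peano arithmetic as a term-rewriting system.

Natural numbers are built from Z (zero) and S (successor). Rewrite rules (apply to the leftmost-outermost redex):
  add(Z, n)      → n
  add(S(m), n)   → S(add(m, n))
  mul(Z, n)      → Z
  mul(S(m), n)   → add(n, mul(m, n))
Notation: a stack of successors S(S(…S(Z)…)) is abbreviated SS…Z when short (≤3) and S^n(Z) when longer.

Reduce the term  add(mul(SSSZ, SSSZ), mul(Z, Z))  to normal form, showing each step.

  start: add(mul(SSSZ, SSSZ), mul(Z, Z))
  →1  add(add(SSSZ, mul(SSZ, SSSZ)), mul(Z, Z))
  →2  add(S(add(SSZ, mul(SSZ, SSSZ))), mul(Z, Z))
  →3  S(add(add(SSZ, mul(SSZ, SSSZ)), mul(Z, Z)))
  →4  S(add(S(add(SZ, mul(SSZ, SSSZ))), mul(Z, Z)))
  →5  S(S(add(add(SZ, mul(SSZ, SSSZ)), mul(Z, Z))))
  →6  S(S(add(S(add(Z, mul(SSZ, SSSZ))), mul(Z, Z))))
  →7  S(S(S(add(add(Z, mul(SSZ, SSSZ)), mul(Z, Z)))))
  →8  S(S(S(add(mul(SSZ, SSSZ), mul(Z, Z)))))
  →9  S(S(S(add(add(SSSZ, mul(SZ, SSSZ)), mul(Z, Z)))))
  →10  S(S(S(add(S(add(SSZ, mul(SZ, SSSZ))), mul(Z, Z)))))
  →11  S(S(S(S(add(add(SSZ, mul(SZ, SSSZ)), mul(Z, Z))))))
  →12  S(S(S(S(add(S(add(SZ, mul(SZ, SSSZ))), mul(Z, Z))))))
  →13  S(S(S(S(S(add(add(SZ, mul(SZ, SSSZ)), mul(Z, Z)))))))
  →14  S(S(S(S(S(add(S(add(Z, mul(SZ, SSSZ))), mul(Z, Z)))))))
  →15  S(S(S(S(S(S(add(add(Z, mul(SZ, SSSZ)), mul(Z, Z))))))))
  →16  S(S(S(S(S(S(add(mul(SZ, SSSZ), mul(Z, Z))))))))
  →17  S(S(S(S(S(S(add(add(SSSZ, mul(Z, SSSZ)), mul(Z, Z))))))))
  →18  S(S(S(S(S(S(add(S(add(SSZ, mul(Z, SSSZ))), mul(Z, Z))))))))
  →19  S(S(S(S(S(S(S(add(add(SSZ, mul(Z, SSSZ)), mul(Z, Z)))))))))
  →20  S(S(S(S(S(S(S(add(S(add(SZ, mul(Z, SSSZ))), mul(Z, Z)))))))))
  →21  S(S(S(S(S(S(S(S(add(add(SZ, mul(Z, SSSZ)), mul(Z, Z))))))))))
  →22  S(S(S(S(S(S(S(S(add(S(add(Z, mul(Z, SSSZ))), mul(Z, Z))))))))))
  →23  S(S(S(S(S(S(S(S(S(add(add(Z, mul(Z, SSSZ)), mul(Z, Z)))))))))))
  →24  S(S(S(S(S(S(S(S(S(add(mul(Z, SSSZ), mul(Z, Z)))))))))))
  →25  S(S(S(S(S(S(S(S(S(add(Z, mul(Z, Z)))))))))))
  →26  S(S(S(S(S(S(S(S(S(mul(Z, Z))))))))))
  →27  S^9(Z)

Answer: normal form = S^9(Z)  (in 27 steps)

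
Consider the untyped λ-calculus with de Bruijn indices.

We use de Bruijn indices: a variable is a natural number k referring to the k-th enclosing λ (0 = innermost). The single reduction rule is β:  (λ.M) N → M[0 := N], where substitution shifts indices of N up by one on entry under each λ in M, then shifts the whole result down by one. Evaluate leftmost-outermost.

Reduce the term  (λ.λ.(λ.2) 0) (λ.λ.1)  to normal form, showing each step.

Answer: normal form = λ.λ.λ.1  (in 2 steps)

Working:
  start: (λ.λ.(λ.2) 0) (λ.λ.1)
  step 1: λ.(λ.λ.λ.1) 0
  step 2: λ.λ.λ.1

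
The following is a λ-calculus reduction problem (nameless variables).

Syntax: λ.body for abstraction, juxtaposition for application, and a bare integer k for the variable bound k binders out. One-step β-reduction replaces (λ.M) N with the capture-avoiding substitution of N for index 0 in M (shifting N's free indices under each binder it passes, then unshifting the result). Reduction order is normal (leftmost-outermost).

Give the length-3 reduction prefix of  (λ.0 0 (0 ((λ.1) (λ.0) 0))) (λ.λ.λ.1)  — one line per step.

  start: (λ.0 0 (0 ((λ.1) (λ.0) 0))) (λ.λ.λ.1)
  step 1: (λ.λ.λ.1) (λ.λ.λ.1) ((λ.λ.λ.1) ((λ.λ.λ.λ.1) (λ.0) (λ.λ.λ.1)))
  step 2: (λ.λ.1) ((λ.λ.λ.1) ((λ.λ.λ.λ.1) (λ.0) (λ.λ.λ.1)))
  step 3: λ.(λ.λ.λ.1) ((λ.λ.λ.λ.1) (λ.0) (λ.λ.λ.1))

Answer: after 3 steps: λ.(λ.λ.λ.1) ((λ.λ.λ.λ.1) (λ.0) (λ.λ.λ.1))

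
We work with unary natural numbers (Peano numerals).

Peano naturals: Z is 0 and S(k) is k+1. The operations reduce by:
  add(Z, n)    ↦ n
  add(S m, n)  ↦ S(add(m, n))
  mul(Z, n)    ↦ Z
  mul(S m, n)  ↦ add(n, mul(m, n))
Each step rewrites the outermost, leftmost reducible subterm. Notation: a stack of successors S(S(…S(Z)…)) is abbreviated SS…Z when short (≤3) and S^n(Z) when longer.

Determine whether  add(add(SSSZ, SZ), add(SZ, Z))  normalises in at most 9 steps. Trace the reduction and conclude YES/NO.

  start: add(add(SSSZ, SZ), add(SZ, Z))
  →1  add(S(add(SSZ, SZ)), add(SZ, Z))
  →2  S(add(add(SSZ, SZ), add(SZ, Z)))
  →3  S(add(S(add(SZ, SZ)), add(SZ, Z)))
  →4  S(S(add(add(SZ, SZ), add(SZ, Z))))
  →5  S(S(add(S(add(Z, SZ)), add(SZ, Z))))
  →6  S(S(S(add(add(Z, SZ), add(SZ, Z)))))
  →7  S(S(S(add(SZ, add(SZ, Z)))))
  →8  S(S(S(S(add(Z, add(SZ, Z))))))
  →9  S(S(S(S(add(SZ, Z)))))

Answer: NO — after 9 steps the term is S(S(S(S(add(SZ, Z))))), not yet normal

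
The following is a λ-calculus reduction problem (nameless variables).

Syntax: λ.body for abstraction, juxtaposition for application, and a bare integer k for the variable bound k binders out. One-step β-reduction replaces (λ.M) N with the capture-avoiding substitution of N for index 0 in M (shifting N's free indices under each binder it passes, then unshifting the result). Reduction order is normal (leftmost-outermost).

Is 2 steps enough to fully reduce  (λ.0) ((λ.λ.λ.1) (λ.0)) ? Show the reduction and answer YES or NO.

Answer: YES — reaches normal form λ.λ.1 in 2 ≤ 2 steps

Derivation:
  start: (λ.0) ((λ.λ.λ.1) (λ.0))
  [1] (λ.λ.λ.1) (λ.0)
  [2] λ.λ.1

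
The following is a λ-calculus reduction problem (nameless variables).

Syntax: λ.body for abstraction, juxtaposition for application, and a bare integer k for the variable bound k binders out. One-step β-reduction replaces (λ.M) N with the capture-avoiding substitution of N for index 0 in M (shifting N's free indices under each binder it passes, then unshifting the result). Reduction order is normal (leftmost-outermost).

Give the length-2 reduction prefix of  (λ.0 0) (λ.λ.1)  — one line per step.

  start: (λ.0 0) (λ.λ.1)
  step 1: (λ.λ.1) (λ.λ.1)
  step 2: λ.λ.λ.1

Answer: after 2 steps: λ.λ.λ.1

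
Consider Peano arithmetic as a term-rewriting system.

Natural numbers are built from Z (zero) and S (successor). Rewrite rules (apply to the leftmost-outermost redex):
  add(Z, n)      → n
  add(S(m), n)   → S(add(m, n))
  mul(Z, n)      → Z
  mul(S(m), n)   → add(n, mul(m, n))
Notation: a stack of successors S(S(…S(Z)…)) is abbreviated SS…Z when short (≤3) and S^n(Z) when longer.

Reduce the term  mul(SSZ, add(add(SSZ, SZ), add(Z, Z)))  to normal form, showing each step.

  start: mul(SSZ, add(add(SSZ, SZ), add(Z, Z)))
  →1  add(add(add(SSZ, SZ), add(Z, Z)), mul(SZ, add(add(SSZ, SZ), add(Z, Z))))
  →2  add(add(S(add(SZ, SZ)), add(Z, Z)), mul(SZ, add(add(SSZ, SZ), add(Z, Z))))
  →3  add(S(add(add(SZ, SZ), add(Z, Z))), mul(SZ, add(add(SSZ, SZ), add(Z, Z))))
  →4  S(add(add(add(SZ, SZ), add(Z, Z)), mul(SZ, add(add(SSZ, SZ), add(Z, Z)))))
  →5  S(add(add(S(add(Z, SZ)), add(Z, Z)), mul(SZ, add(add(SSZ, SZ), add(Z, Z)))))
  →6  S(add(S(add(add(Z, SZ), add(Z, Z))), mul(SZ, add(add(SSZ, SZ), add(Z, Z)))))
  →7  S(S(add(add(add(Z, SZ), add(Z, Z)), mul(SZ, add(add(SSZ, SZ), add(Z, Z))))))
  →8  S(S(add(add(SZ, add(Z, Z)), mul(SZ, add(add(SSZ, SZ), add(Z, Z))))))
  →9  S(S(add(S(add(Z, add(Z, Z))), mul(SZ, add(add(SSZ, SZ), add(Z, Z))))))
  →10  S(S(S(add(add(Z, add(Z, Z)), mul(SZ, add(add(SSZ, SZ), add(Z, Z)))))))
  →11  S(S(S(add(add(Z, Z), mul(SZ, add(add(SSZ, SZ), add(Z, Z)))))))
  →12  S(S(S(add(Z, mul(SZ, add(add(SSZ, SZ), add(Z, Z)))))))
  →13  S(S(S(mul(SZ, add(add(SSZ, SZ), add(Z, Z))))))
  →14  S(S(S(add(add(add(SSZ, SZ), add(Z, Z)), mul(Z, add(add(SSZ, SZ), add(Z, Z)))))))
  →15  S(S(S(add(add(S(add(SZ, SZ)), add(Z, Z)), mul(Z, add(add(SSZ, SZ), add(Z, Z)))))))
  →16  S(S(S(add(S(add(add(SZ, SZ), add(Z, Z))), mul(Z, add(add(SSZ, SZ), add(Z, Z)))))))
  →17  S(S(S(S(add(add(add(SZ, SZ), add(Z, Z)), mul(Z, add(add(SSZ, SZ), add(Z, Z))))))))
  →18  S(S(S(S(add(add(S(add(Z, SZ)), add(Z, Z)), mul(Z, add(add(SSZ, SZ), add(Z, Z))))))))
  →19  S(S(S(S(add(S(add(add(Z, SZ), add(Z, Z))), mul(Z, add(add(SSZ, SZ), add(Z, Z))))))))
  →20  S(S(S(S(S(add(add(add(Z, SZ), add(Z, Z)), mul(Z, add(add(SSZ, SZ), add(Z, Z)))))))))
  →21  S(S(S(S(S(add(add(SZ, add(Z, Z)), mul(Z, add(add(SSZ, SZ), add(Z, Z)))))))))
  →22  S(S(S(S(S(add(S(add(Z, add(Z, Z))), mul(Z, add(add(SSZ, SZ), add(Z, Z)))))))))
  →23  S(S(S(S(S(S(add(add(Z, add(Z, Z)), mul(Z, add(add(SSZ, SZ), add(Z, Z))))))))))
  →24  S(S(S(S(S(S(add(add(Z, Z), mul(Z, add(add(SSZ, SZ), add(Z, Z))))))))))
  →25  S(S(S(S(S(S(add(Z, mul(Z, add(add(SSZ, SZ), add(Z, Z))))))))))
  →26  S(S(S(S(S(S(mul(Z, add(add(SSZ, SZ), add(Z, Z)))))))))
  →27  S^6(Z)

Answer: normal form = S^6(Z)  (in 27 steps)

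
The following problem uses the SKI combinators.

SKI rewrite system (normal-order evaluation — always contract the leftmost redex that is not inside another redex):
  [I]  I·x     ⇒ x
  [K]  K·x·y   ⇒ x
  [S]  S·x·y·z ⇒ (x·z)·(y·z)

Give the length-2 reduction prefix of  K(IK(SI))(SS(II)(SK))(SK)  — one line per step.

  start: K(IK(SI))(SS(II)(SK))(SK)
  →1  IK(SI)(SK)
  →2  K(SI)(SK)

Answer: after 2 steps: K(SI)(SK)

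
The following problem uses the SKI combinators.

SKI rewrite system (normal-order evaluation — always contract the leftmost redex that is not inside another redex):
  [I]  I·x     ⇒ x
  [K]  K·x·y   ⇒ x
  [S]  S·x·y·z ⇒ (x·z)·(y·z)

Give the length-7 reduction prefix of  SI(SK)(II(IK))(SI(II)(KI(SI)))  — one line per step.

Answer: after 7 steps: SK(I(IK))

Reduction:
  start: SI(SK)(II(IK))(SI(II)(KI(SI)))
  [1] I(II(IK))(SK(II(IK)))(SI(II)(KI(SI)))
  [2] II(IK)(SK(II(IK)))(SI(II)(KI(SI)))
  [3] I(IK)(SK(II(IK)))(SI(II)(KI(SI)))
  [4] IK(SK(II(IK)))(SI(II)(KI(SI)))
  [5] K(SK(II(IK)))(SI(II)(KI(SI)))
  [6] SK(II(IK))
  [7] SK(I(IK))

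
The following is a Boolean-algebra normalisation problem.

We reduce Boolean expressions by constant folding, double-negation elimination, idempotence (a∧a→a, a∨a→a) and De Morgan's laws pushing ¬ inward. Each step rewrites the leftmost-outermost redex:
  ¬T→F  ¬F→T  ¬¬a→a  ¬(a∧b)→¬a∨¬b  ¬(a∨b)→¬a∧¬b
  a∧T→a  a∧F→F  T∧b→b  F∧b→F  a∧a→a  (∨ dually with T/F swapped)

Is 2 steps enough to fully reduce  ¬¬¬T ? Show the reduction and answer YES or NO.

Answer: YES — reaches normal form F in 2 ≤ 2 steps

Derivation:
  start: ¬¬¬T
  [1] ¬T
  [2] F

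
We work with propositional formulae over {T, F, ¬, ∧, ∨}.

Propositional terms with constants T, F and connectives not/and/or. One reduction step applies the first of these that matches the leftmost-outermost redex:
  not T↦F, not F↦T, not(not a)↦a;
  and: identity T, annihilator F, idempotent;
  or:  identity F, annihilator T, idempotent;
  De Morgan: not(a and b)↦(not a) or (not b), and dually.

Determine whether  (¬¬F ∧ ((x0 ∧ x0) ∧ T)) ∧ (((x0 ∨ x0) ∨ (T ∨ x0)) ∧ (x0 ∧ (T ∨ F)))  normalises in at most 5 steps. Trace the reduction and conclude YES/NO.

  start: (¬¬F ∧ ((x0 ∧ x0) ∧ T)) ∧ (((x0 ∨ x0) ∨ (T ∨ x0)) ∧ (x0 ∧ (T ∨ F)))
  step 1: (F ∧ ((x0 ∧ x0) ∧ T)) ∧ (((x0 ∨ x0) ∨ (T ∨ x0)) ∧ (x0 ∧ (T ∨ F)))
  step 2: F ∧ (((x0 ∨ x0) ∨ (T ∨ x0)) ∧ (x0 ∧ (T ∨ F)))
  step 3: F

Answer: YES — reaches normal form F in 3 ≤ 5 steps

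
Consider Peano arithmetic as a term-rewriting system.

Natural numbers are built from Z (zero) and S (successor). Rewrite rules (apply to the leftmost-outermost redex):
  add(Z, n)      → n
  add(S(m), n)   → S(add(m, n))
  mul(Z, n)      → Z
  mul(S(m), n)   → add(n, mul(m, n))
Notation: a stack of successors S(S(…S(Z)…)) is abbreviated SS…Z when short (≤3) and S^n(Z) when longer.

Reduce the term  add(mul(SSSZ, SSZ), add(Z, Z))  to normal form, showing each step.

Answer: normal form = S^6(Z)  (in 21 steps)

Working:
  start: add(mul(SSSZ, SSZ), add(Z, Z))
  →1  add(add(SSZ, mul(SSZ, SSZ)), add(Z, Z))
  →2  add(S(add(SZ, mul(SSZ, SSZ))), add(Z, Z))
  →3  S(add(add(SZ, mul(SSZ, SSZ)), add(Z, Z)))
  →4  S(add(S(add(Z, mul(SSZ, SSZ))), add(Z, Z)))
  →5  S(S(add(add(Z, mul(SSZ, SSZ)), add(Z, Z))))
  →6  S(S(add(mul(SSZ, SSZ), add(Z, Z))))
  →7  S(S(add(add(SSZ, mul(SZ, SSZ)), add(Z, Z))))
  →8  S(S(add(S(add(SZ, mul(SZ, SSZ))), add(Z, Z))))
  →9  S(S(S(add(add(SZ, mul(SZ, SSZ)), add(Z, Z)))))
  →10  S(S(S(add(S(add(Z, mul(SZ, SSZ))), add(Z, Z)))))
  →11  S(S(S(S(add(add(Z, mul(SZ, SSZ)), add(Z, Z))))))
  →12  S(S(S(S(add(mul(SZ, SSZ), add(Z, Z))))))
  →13  S(S(S(S(add(add(SSZ, mul(Z, SSZ)), add(Z, Z))))))
  →14  S(S(S(S(add(S(add(SZ, mul(Z, SSZ))), add(Z, Z))))))
  →15  S(S(S(S(S(add(add(SZ, mul(Z, SSZ)), add(Z, Z)))))))
  →16  S(S(S(S(S(add(S(add(Z, mul(Z, SSZ))), add(Z, Z)))))))
  →17  S(S(S(S(S(S(add(add(Z, mul(Z, SSZ)), add(Z, Z))))))))
  →18  S(S(S(S(S(S(add(mul(Z, SSZ), add(Z, Z))))))))
  →19  S(S(S(S(S(S(add(Z, add(Z, Z))))))))
  →20  S(S(S(S(S(S(add(Z, Z)))))))
  →21  S^6(Z)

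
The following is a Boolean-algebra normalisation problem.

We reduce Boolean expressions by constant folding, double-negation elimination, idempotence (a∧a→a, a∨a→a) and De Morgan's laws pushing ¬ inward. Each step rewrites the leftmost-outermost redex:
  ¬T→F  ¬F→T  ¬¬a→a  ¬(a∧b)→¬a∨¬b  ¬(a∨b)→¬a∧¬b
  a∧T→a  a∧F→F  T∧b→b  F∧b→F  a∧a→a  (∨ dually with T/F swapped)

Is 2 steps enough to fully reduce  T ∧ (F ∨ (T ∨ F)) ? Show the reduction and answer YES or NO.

Answer: NO — after 2 steps the term is T ∨ F, not yet normal

Reduction:
  start: T ∧ (F ∨ (T ∨ F))
  step 1: F ∨ (T ∨ F)
  step 2: T ∨ F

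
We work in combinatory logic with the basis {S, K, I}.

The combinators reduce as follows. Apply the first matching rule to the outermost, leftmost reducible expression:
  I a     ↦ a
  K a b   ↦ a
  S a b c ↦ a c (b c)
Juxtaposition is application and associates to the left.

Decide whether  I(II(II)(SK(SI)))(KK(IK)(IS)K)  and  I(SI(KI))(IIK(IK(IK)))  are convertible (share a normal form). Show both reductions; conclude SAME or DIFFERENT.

Term A:
  start: I(II(II)(SK(SI)))(KK(IK)(IS)K)
  →1  II(II)(SK(SI))(KK(IK)(IS)K)
  →2  I(II)(SK(SI))(KK(IK)(IS)K)
  →3  II(SK(SI))(KK(IK)(IS)K)
  →4  I(SK(SI))(KK(IK)(IS)K)
  →5  SK(SI)(KK(IK)(IS)K)
  →6  K(KK(IK)(IS)K)(SI(KK(IK)(IS)K))
  →7  KK(IK)(IS)K
  →8  K(IS)K
  →9  IS
  →10  S

Term B:
  start: I(SI(KI))(IIK(IK(IK)))
  →1  SI(KI)(IIK(IK(IK)))
  →2  I(IIK(IK(IK)))(KI(IIK(IK(IK))))
  →3  IIK(IK(IK))(KI(IIK(IK(IK))))
  →4  IK(IK(IK))(KI(IIK(IK(IK))))
  →5  K(IK(IK))(KI(IIK(IK(IK))))
  →6  IK(IK)
  →7  K(IK)
  →8  KK

Answer: DIFFERENT — A ⇓ S, B ⇓ KK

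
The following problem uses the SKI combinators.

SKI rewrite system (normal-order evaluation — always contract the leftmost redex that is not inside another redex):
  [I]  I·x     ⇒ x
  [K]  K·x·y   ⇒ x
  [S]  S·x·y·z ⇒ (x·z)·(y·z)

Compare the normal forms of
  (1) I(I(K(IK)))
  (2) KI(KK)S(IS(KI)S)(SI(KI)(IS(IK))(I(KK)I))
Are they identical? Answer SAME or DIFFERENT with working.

Term A:
  start: I(I(K(IK)))
  [1] I(K(IK))
  [2] K(IK)
  [3] KK

Term B:
  start: KI(KK)S(IS(KI)S)(SI(KI)(IS(IK))(I(KK)I))
  [1] IS(IS(KI)S)(SI(KI)(IS(IK))(I(KK)I))
  [2] S(IS(KI)S)(SI(KI)(IS(IK))(I(KK)I))
  [3] S(S(KI)S)(SI(KI)(IS(IK))(I(KK)I))
  [4] S(S(KI)S)(I(IS(IK))(KI(IS(IK)))(I(KK)I))
  [5] S(S(KI)S)(IS(IK)(KI(IS(IK)))(I(KK)I))
  [6] S(S(KI)S)(S(IK)(KI(IS(IK)))(I(KK)I))
  [7] S(S(KI)S)(IK(I(KK)I)(KI(IS(IK))(I(KK)I)))
  [8] S(S(KI)S)(K(I(KK)I)(KI(IS(IK))(I(KK)I)))
  [9] S(S(KI)S)(I(KK)I)
  [10] S(S(KI)S)(KKI)
  [11] S(S(KI)S)K

Answer: DIFFERENT — A ⇓ KK, B ⇓ S(S(KI)S)K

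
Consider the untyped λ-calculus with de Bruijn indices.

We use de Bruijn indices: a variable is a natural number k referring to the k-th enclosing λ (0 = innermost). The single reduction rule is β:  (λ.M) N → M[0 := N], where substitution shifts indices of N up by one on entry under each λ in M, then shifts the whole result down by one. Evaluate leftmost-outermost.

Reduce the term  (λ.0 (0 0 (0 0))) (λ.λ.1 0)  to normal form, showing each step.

Answer: normal form = λ.λ.1 0  (in 9 steps)

Reduction:
  start: (λ.0 (0 0 (0 0))) (λ.λ.1 0)
  →1  (λ.λ.1 0) ((λ.λ.1 0) (λ.λ.1 0) ((λ.λ.1 0) (λ.λ.1 0)))
  →2  λ.(λ.λ.1 0) (λ.λ.1 0) ((λ.λ.1 0) (λ.λ.1 0)) 0
  →3  λ.(λ.(λ.λ.1 0) 0) ((λ.λ.1 0) (λ.λ.1 0)) 0
  →4  λ.(λ.λ.1 0) ((λ.λ.1 0) (λ.λ.1 0)) 0
  →5  λ.(λ.(λ.λ.1 0) (λ.λ.1 0) 0) 0
  →6  λ.(λ.λ.1 0) (λ.λ.1 0) 0
  →7  λ.(λ.(λ.λ.1 0) 0) 0
  →8  λ.(λ.λ.1 0) 0
  →9  λ.λ.1 0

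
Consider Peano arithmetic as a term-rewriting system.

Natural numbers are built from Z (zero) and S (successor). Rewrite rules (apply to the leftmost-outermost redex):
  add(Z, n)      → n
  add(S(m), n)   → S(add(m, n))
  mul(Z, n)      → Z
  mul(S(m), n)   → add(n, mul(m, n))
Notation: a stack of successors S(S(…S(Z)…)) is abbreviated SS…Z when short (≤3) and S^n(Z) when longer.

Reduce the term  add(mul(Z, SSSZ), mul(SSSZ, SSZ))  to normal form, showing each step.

  start: add(mul(Z, SSSZ), mul(SSSZ, SSZ))
  [1] add(Z, mul(SSSZ, SSZ))
  [2] mul(SSSZ, SSZ)
  [3] add(SSZ, mul(SSZ, SSZ))
  [4] S(add(SZ, mul(SSZ, SSZ)))
  [5] S(S(add(Z, mul(SSZ, SSZ))))
  [6] S(S(mul(SSZ, SSZ)))
  [7] S(S(add(SSZ, mul(SZ, SSZ))))
  [8] S(S(S(add(SZ, mul(SZ, SSZ)))))
  [9] S(S(S(S(add(Z, mul(SZ, SSZ))))))
  [10] S(S(S(S(mul(SZ, SSZ)))))
  [11] S(S(S(S(add(SSZ, mul(Z, SSZ))))))
  [12] S(S(S(S(S(add(SZ, mul(Z, SSZ)))))))
  [13] S(S(S(S(S(S(add(Z, mul(Z, SSZ))))))))
  [14] S(S(S(S(S(S(mul(Z, SSZ)))))))
  [15] S^6(Z)

Answer: normal form = S^6(Z)  (in 15 steps)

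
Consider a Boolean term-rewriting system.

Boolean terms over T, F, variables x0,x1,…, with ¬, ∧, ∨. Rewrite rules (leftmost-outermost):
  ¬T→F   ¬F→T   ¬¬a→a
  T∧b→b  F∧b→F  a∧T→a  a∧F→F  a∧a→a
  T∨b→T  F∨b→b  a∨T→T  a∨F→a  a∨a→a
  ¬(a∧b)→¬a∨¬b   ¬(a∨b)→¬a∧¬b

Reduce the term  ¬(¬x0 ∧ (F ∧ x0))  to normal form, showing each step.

  start: ¬(¬x0 ∧ (F ∧ x0))
  step 1: ¬¬x0 ∨ ¬(F ∧ x0)
  step 2: x0 ∨ ¬(F ∧ x0)
  step 3: x0 ∨ (¬F ∨ ¬x0)
  step 4: x0 ∨ (T ∨ ¬x0)
  step 5: x0 ∨ T
  step 6: T

Answer: normal form = T  (in 6 steps)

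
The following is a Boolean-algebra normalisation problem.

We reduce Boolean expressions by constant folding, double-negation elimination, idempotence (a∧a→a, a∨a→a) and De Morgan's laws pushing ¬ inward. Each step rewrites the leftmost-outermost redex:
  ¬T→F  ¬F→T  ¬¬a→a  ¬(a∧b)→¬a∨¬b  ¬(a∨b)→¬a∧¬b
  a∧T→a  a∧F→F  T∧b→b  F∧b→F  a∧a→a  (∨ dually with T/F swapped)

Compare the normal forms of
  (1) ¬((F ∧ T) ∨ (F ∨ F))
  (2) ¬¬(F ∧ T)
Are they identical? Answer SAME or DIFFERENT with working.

Term A:
  start: ¬((F ∧ T) ∨ (F ∨ F))
  →1  ¬(F ∧ T) ∧ ¬(F ∨ F)
  →2  (¬F ∨ ¬T) ∧ ¬(F ∨ F)
  →3  (T ∨ ¬T) ∧ ¬(F ∨ F)
  →4  T ∧ ¬(F ∨ F)
  →5  ¬(F ∨ F)
  →6  ¬F ∧ ¬F
  →7  ¬F
  →8  T

Term B:
  start: ¬¬(F ∧ T)
  →1  F ∧ T
  →2  F

Answer: DIFFERENT — A ⇓ T, B ⇓ F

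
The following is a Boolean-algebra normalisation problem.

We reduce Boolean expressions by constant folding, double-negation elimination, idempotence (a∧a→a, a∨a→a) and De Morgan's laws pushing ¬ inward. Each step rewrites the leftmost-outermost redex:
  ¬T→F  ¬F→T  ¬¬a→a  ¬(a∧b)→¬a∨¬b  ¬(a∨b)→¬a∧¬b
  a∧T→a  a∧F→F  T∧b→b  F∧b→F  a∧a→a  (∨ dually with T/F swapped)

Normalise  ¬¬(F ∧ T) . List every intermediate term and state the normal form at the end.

  start: ¬¬(F ∧ T)
  step 1: F ∧ T
  step 2: F

Answer: normal form = F  (in 2 steps)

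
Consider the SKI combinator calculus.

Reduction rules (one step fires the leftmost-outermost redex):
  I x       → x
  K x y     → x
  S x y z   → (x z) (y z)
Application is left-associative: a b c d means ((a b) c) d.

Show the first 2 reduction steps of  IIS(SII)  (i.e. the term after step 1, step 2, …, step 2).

Answer: after 2 steps: S(SII)

Working:
  start: IIS(SII)
  step 1: IS(SII)
  step 2: S(SII)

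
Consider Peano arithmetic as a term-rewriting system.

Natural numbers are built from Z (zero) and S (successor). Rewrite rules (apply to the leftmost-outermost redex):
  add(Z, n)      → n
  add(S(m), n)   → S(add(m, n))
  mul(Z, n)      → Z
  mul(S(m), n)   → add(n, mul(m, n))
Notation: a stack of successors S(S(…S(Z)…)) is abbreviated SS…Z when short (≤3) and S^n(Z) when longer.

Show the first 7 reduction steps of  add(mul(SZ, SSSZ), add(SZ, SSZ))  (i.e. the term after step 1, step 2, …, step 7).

  start: add(mul(SZ, SSSZ), add(SZ, SSZ))
  step 1: add(add(SSSZ, mul(Z, SSSZ)), add(SZ, SSZ))
  step 2: add(S(add(SSZ, mul(Z, SSSZ))), add(SZ, SSZ))
  step 3: S(add(add(SSZ, mul(Z, SSSZ)), add(SZ, SSZ)))
  step 4: S(add(S(add(SZ, mul(Z, SSSZ))), add(SZ, SSZ)))
  step 5: S(S(add(add(SZ, mul(Z, SSSZ)), add(SZ, SSZ))))
  step 6: S(S(add(S(add(Z, mul(Z, SSSZ))), add(SZ, SSZ))))
  step 7: S(S(S(add(add(Z, mul(Z, SSSZ)), add(SZ, SSZ)))))

Answer: after 7 steps: S(S(S(add(add(Z, mul(Z, SSSZ)), add(SZ, SSZ)))))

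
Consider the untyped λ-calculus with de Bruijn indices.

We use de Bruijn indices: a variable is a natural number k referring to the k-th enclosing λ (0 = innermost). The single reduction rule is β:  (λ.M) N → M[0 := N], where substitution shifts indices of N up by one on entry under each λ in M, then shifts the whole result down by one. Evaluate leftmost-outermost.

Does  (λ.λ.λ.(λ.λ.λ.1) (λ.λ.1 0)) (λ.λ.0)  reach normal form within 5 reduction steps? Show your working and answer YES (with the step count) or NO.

  start: (λ.λ.λ.(λ.λ.λ.1) (λ.λ.1 0)) (λ.λ.0)
  step 1: λ.λ.(λ.λ.λ.1) (λ.λ.1 0)
  step 2: λ.λ.λ.λ.1

Answer: YES — reaches normal form λ.λ.λ.λ.1 in 2 ≤ 5 steps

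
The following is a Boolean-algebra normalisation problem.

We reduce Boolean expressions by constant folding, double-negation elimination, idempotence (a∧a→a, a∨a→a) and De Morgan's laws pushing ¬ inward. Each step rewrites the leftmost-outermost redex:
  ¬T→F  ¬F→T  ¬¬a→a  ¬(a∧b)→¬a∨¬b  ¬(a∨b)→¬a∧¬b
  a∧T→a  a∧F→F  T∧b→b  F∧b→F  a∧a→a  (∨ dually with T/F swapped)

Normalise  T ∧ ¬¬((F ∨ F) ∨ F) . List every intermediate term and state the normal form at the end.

Answer: normal form = F  (in 4 steps)

Reduction:
  start: T ∧ ¬¬((F ∨ F) ∨ F)
  step 1: ¬¬((F ∨ F) ∨ F)
  step 2: (F ∨ F) ∨ F
  step 3: F ∨ F
  step 4: F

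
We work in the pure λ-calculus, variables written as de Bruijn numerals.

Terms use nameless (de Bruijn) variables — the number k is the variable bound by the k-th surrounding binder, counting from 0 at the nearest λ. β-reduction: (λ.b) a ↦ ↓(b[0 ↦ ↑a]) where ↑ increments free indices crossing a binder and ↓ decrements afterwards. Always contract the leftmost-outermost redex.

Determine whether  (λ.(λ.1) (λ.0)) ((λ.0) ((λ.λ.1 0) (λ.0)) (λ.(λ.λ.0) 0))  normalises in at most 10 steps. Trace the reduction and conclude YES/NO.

  start: (λ.(λ.1) (λ.0)) ((λ.0) ((λ.λ.1 0) (λ.0)) (λ.(λ.λ.0) 0))
  →1  (λ.(λ.0) ((λ.λ.1 0) (λ.0)) (λ.(λ.λ.0) 0)) (λ.0)
  →2  (λ.0) ((λ.λ.1 0) (λ.0)) (λ.(λ.λ.0) 0)
  →3  (λ.λ.1 0) (λ.0) (λ.(λ.λ.0) 0)
  →4  (λ.(λ.0) 0) (λ.(λ.λ.0) 0)
  →5  (λ.0) (λ.(λ.λ.0) 0)
  →6  λ.(λ.λ.0) 0
  →7  λ.λ.0

Answer: YES — reaches normal form λ.λ.0 in 7 ≤ 10 steps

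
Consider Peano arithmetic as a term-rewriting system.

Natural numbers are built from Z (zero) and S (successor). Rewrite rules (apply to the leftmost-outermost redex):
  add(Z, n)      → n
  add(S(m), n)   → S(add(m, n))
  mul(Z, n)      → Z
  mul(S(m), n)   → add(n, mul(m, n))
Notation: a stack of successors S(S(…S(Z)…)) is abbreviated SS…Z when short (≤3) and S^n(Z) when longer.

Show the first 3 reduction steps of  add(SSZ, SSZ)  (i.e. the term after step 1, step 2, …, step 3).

  start: add(SSZ, SSZ)
  step 1: S(add(SZ, SSZ))
  step 2: S(S(add(Z, SSZ)))
  step 3: S^4(Z)

Answer: after 3 steps: S^4(Z)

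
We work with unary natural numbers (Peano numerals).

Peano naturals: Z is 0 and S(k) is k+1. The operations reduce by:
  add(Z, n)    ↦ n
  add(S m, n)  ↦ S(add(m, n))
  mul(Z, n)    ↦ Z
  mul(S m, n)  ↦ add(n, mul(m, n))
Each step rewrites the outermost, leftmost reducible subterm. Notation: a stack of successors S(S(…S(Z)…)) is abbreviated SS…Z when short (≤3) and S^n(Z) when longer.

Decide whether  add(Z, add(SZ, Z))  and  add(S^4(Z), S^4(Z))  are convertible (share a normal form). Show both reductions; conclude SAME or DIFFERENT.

Answer: DIFFERENT — A ⇓ SZ, B ⇓ S^8(Z)

Working:
Term A:
  start: add(Z, add(SZ, Z))
  [1] add(SZ, Z)
  [2] S(add(Z, Z))
  [3] SZ

Term B:
  start: add(S^4(Z), S^4(Z))
  [1] S(add(SSSZ, S^4(Z)))
  [2] S(S(add(SSZ, S^4(Z))))
  [3] S(S(S(add(SZ, S^4(Z)))))
  [4] S(S(S(S(add(Z, S^4(Z))))))
  [5] S^8(Z)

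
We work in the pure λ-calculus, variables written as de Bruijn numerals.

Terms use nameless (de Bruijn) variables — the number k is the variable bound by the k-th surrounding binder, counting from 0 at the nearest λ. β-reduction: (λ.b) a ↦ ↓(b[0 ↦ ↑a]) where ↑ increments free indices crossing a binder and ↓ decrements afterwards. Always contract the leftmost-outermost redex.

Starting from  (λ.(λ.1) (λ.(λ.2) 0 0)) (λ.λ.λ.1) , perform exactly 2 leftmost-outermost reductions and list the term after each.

Answer: after 2 steps: λ.λ.λ.1

Working:
  start: (λ.(λ.1) (λ.(λ.2) 0 0)) (λ.λ.λ.1)
  step 1: (λ.λ.λ.λ.1) (λ.(λ.λ.λ.λ.1) 0 0)
  step 2: λ.λ.λ.1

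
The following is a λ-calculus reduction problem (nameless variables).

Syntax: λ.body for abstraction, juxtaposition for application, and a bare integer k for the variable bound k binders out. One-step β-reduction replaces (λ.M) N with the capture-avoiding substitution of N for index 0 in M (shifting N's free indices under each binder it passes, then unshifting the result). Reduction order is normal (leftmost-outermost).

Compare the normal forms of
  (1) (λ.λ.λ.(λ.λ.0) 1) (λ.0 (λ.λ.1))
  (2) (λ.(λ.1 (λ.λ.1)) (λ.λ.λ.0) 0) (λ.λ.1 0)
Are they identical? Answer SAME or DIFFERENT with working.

Term A:
  start: (λ.λ.λ.(λ.λ.0) 1) (λ.0 (λ.λ.1))
  →1  λ.λ.(λ.λ.0) 1
  →2  λ.λ.λ.0

Term B:
  start: (λ.(λ.1 (λ.λ.1)) (λ.λ.λ.0) 0) (λ.λ.1 0)
  →1  (λ.(λ.λ.1 0) (λ.λ.1)) (λ.λ.λ.0) (λ.λ.1 0)
  →2  (λ.λ.1 0) (λ.λ.1) (λ.λ.1 0)
  →3  (λ.(λ.λ.1) 0) (λ.λ.1 0)
  →4  (λ.λ.1) (λ.λ.1 0)
  →5  λ.λ.λ.1 0

Answer: DIFFERENT — A ⇓ λ.λ.λ.0, B ⇓ λ.λ.λ.1 0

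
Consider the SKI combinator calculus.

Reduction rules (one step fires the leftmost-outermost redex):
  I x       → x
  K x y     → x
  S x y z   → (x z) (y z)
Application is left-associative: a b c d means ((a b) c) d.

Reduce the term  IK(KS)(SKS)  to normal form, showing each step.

Answer: normal form = KS  (in 2 steps)

Working:
  start: IK(KS)(SKS)
  →1  K(KS)(SKS)
  →2  KS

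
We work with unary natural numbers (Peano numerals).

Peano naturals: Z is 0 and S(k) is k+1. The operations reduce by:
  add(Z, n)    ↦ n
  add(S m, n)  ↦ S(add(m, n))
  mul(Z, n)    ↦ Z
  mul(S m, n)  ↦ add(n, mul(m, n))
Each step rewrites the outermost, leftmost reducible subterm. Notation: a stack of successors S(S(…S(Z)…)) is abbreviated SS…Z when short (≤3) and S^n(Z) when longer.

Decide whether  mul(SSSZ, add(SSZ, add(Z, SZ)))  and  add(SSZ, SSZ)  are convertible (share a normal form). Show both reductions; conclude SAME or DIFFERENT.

Term A:
  start: mul(SSSZ, add(SSZ, add(Z, SZ)))
  [1] add(add(SSZ, add(Z, SZ)), mul(SSZ, add(SSZ, add(Z, SZ))))
  [2] add(S(add(SZ, add(Z, SZ))), mul(SSZ, add(SSZ, add(Z, SZ))))
  [3] S(add(add(SZ, add(Z, SZ)), mul(SSZ, add(SSZ, add(Z, SZ)))))
  [4] S(add(S(add(Z, add(Z, SZ))), mul(SSZ, add(SSZ, add(Z, SZ)))))
  [5] S(S(add(add(Z, add(Z, SZ)), mul(SSZ, add(SSZ, add(Z, SZ))))))
  [6] S(S(add(add(Z, SZ), mul(SSZ, add(SSZ, add(Z, SZ))))))
  [7] S(S(add(SZ, mul(SSZ, add(SSZ, add(Z, SZ))))))
  [8] S(S(S(add(Z, mul(SSZ, add(SSZ, add(Z, SZ)))))))
  [9] S(S(S(mul(SSZ, add(SSZ, add(Z, SZ))))))
  [10] S(S(S(add(add(SSZ, add(Z, SZ)), mul(SZ, add(SSZ, add(Z, SZ)))))))
  [11] S(S(S(add(S(add(SZ, add(Z, SZ))), mul(SZ, add(SSZ, add(Z, SZ)))))))
  [12] S(S(S(S(add(add(SZ, add(Z, SZ)), mul(SZ, add(SSZ, add(Z, SZ))))))))
  [13] S(S(S(S(add(S(add(Z, add(Z, SZ))), mul(SZ, add(SSZ, add(Z, SZ))))))))
  [14] S(S(S(S(S(add(add(Z, add(Z, SZ)), mul(SZ, add(SSZ, add(Z, SZ)))))))))
  [15] S(S(S(S(S(add(add(Z, SZ), mul(SZ, add(SSZ, add(Z, SZ)))))))))
  [16] S(S(S(S(S(add(SZ, mul(SZ, add(SSZ, add(Z, SZ)))))))))
  [17] S(S(S(S(S(S(add(Z, mul(SZ, add(SSZ, add(Z, SZ))))))))))
  [18] S(S(S(S(S(S(mul(SZ, add(SSZ, add(Z, SZ)))))))))
  [19] S(S(S(S(S(S(add(add(SSZ, add(Z, SZ)), mul(Z, add(SSZ, add(Z, SZ))))))))))
  [20] S(S(S(S(S(S(add(S(add(SZ, add(Z, SZ))), mul(Z, add(SSZ, add(Z, SZ))))))))))
  [21] S(S(S(S(S(S(S(add(add(SZ, add(Z, SZ)), mul(Z, add(SSZ, add(Z, SZ)))))))))))
  [22] S(S(S(S(S(S(S(add(S(add(Z, add(Z, SZ))), mul(Z, add(SSZ, add(Z, SZ)))))))))))
  [23] S(S(S(S(S(S(S(S(add(add(Z, add(Z, SZ)), mul(Z, add(SSZ, add(Z, SZ))))))))))))
  [24] S(S(S(S(S(S(S(S(add(add(Z, SZ), mul(Z, add(SSZ, add(Z, SZ))))))))))))
  [25] S(S(S(S(S(S(S(S(add(SZ, mul(Z, add(SSZ, add(Z, SZ))))))))))))
  [26] S(S(S(S(S(S(S(S(S(add(Z, mul(Z, add(SSZ, add(Z, SZ)))))))))))))
  [27] S(S(S(S(S(S(S(S(S(mul(Z, add(SSZ, add(Z, SZ))))))))))))
  [28] S^9(Z)

Term B:
  start: add(SSZ, SSZ)
  [1] S(add(SZ, SSZ))
  [2] S(S(add(Z, SSZ)))
  [3] S^4(Z)

Answer: DIFFERENT — A ⇓ S^9(Z), B ⇓ S^4(Z)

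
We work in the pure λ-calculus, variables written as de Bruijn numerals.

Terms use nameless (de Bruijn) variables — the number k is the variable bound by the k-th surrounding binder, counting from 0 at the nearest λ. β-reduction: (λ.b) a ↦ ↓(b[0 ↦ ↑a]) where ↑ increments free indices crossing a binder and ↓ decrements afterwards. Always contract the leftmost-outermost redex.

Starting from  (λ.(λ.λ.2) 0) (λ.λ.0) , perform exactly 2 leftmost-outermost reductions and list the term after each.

Answer: after 2 steps: λ.λ.λ.0

Derivation:
  start: (λ.(λ.λ.2) 0) (λ.λ.0)
  step 1: (λ.λ.λ.λ.0) (λ.λ.0)
  step 2: λ.λ.λ.0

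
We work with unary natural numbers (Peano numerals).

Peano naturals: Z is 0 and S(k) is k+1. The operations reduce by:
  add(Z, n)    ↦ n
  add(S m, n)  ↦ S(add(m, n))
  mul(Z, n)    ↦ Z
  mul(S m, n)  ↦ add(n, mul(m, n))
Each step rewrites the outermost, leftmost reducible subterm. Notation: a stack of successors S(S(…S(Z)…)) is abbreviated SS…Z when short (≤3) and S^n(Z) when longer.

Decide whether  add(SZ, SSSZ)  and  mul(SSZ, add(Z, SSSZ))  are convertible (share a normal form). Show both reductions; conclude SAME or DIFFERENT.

Term A:
  start: add(SZ, SSSZ)
  →1  S(add(Z, SSSZ))
  →2  S^4(Z)

Term B:
  start: mul(SSZ, add(Z, SSSZ))
  →1  add(add(Z, SSSZ), mul(SZ, add(Z, SSSZ)))
  →2  add(SSSZ, mul(SZ, add(Z, SSSZ)))
  →3  S(add(SSZ, mul(SZ, add(Z, SSSZ))))
  →4  S(S(add(SZ, mul(SZ, add(Z, SSSZ)))))
  →5  S(S(S(add(Z, mul(SZ, add(Z, SSSZ))))))
  →6  S(S(S(mul(SZ, add(Z, SSSZ)))))
  →7  S(S(S(add(add(Z, SSSZ), mul(Z, add(Z, SSSZ))))))
  →8  S(S(S(add(SSSZ, mul(Z, add(Z, SSSZ))))))
  →9  S(S(S(S(add(SSZ, mul(Z, add(Z, SSSZ)))))))
  →10  S(S(S(S(S(add(SZ, mul(Z, add(Z, SSSZ))))))))
  →11  S(S(S(S(S(S(add(Z, mul(Z, add(Z, SSSZ)))))))))
  →12  S(S(S(S(S(S(mul(Z, add(Z, SSSZ))))))))
  →13  S^6(Z)

Answer: DIFFERENT — A ⇓ S^4(Z), B ⇓ S^6(Z)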